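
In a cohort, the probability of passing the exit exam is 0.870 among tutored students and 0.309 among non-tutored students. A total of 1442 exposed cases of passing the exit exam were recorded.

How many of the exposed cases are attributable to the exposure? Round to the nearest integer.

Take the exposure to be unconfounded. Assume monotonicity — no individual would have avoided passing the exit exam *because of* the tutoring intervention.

about 930 cases

Let p₁ = 0.87, p₀ = 0.309.
PN = (p₁ − p₀)/p₁ = (0.87 − 0.309) / 0.87 ≈ 0.64483.
Attributable cases ≈ PN × (exposed cases) = 0.64483 × 1442 ≈ 929.84.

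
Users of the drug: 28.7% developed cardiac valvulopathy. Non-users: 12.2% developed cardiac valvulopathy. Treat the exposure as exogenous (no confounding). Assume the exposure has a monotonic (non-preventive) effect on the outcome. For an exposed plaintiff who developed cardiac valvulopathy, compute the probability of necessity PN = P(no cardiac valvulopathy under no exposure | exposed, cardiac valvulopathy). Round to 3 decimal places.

PN ≈ 0.575

p₁ = 0.287, p₀ = 0.122.
Under exogeneity and monotonicity, PN = (p₁ − p₀) / p₁.
PN = (0.287 − 0.122) / 0.287 = 0.165 / 0.287 ≈ 0.5749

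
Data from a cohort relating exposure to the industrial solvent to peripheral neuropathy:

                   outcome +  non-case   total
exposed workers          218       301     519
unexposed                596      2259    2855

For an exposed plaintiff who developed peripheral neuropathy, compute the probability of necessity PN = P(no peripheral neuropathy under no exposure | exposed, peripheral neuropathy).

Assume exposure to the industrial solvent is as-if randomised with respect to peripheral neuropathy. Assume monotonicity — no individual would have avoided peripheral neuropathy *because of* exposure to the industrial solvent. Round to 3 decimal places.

PN ≈ 0.503

p₁ = P(outcome | exposed) = 218/519 = 0.42004
p₀ = P(outcome | unexposed) = 596/2855 = 0.20876
Under exogeneity and monotonicity, PN = (p₁ − p₀)/p₁.
PN = (0.42004 − 0.20876) / 0.42004 ≈ 0.5030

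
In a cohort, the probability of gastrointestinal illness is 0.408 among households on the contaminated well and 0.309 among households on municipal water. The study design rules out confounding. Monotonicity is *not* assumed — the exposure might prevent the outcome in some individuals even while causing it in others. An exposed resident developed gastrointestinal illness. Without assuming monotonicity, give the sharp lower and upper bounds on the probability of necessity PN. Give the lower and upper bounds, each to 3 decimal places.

0.243 ≤ PN ≤ 1.000

Let p₁ = 0.408, p₀ = 0.309.
Under exogeneity alone the bounds on PN are max{0,(p₁−p₀)/p₁} ≤ PN ≤ min{1,(1−p₀)/p₁}.
  lower = (p₁ − p₀)/p₁ = 0.099 / 0.408 ≈ 0.2426
  upper = min{1, (1 − p₀)/p₁} = 0.691 / 0.408 ≈ 1.6936 → capped at 1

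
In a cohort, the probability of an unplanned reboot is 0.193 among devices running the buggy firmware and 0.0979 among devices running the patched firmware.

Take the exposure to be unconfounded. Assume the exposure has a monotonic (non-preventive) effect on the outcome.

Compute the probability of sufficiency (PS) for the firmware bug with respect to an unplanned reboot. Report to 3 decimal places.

PS ≈ 0.105

Let p₁ = 0.193, p₀ = 0.0979.
Under exogeneity and monotonicity, PS = (p₁ − p₀) / (1 − p₀).
PS = (0.193 − 0.0979) / (1 − 0.0979) = 0.0951 / 0.9021 ≈ 0.1054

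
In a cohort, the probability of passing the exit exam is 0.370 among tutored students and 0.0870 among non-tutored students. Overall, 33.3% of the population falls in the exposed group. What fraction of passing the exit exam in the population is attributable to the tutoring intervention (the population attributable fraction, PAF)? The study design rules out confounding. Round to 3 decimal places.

Let p₁ = 0.37, p₀ = 0.087.
Overall risk P(Y=1) = π·p₁ + (1−π)·p₀ = 0.333×0.37 + 0.667×0.087 = 0.18124.
Under exogeneity, PAF = [P(Y=1) − p₀] / P(Y=1).
PAF = (0.18124 − 0.087) / 0.18124 ≈ 0.5200

PAF ≈ 0.520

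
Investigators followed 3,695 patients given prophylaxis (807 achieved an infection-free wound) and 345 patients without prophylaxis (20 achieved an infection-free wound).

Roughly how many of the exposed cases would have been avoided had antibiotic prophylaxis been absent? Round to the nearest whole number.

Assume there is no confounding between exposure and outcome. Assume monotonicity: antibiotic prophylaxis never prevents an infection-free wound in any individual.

p₁ = P(outcome | exposed) = 807/3695 = 0.2184
p₀ = P(outcome | unexposed) = 20/345 = 0.057971
PN = (p₁ − p₀)/p₁ = (0.2184 − 0.057971) / 0.2184 ≈ 0.73457.
Attributable cases ≈ PN × (exposed cases) = 0.73457 × 807 ≈ 592.80.

about 593 cases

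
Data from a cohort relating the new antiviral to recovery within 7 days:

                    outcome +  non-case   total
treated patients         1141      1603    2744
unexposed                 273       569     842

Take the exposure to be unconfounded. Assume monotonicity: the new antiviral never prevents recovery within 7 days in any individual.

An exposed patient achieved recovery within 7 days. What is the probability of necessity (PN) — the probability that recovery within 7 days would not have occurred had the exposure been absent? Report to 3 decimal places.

p₁ = P(outcome | exposed) = 1141/2744 = 0.41582
p₀ = P(outcome | unexposed) = 273/842 = 0.32423
Under exogeneity and monotonicity, PN = (p₁ − p₀)/p₁.
PN = (0.41582 − 0.32423) / 0.41582 ≈ 0.2203

PN ≈ 0.220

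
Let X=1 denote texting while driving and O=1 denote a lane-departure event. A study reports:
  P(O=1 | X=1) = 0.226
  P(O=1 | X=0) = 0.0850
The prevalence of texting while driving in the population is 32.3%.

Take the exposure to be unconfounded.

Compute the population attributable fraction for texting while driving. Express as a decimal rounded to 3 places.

Let p₁ = 0.226, p₀ = 0.085.
Overall risk P(Y=1) = π·p₁ + (1−π)·p₀ = 0.323×0.226 + 0.677×0.085 = 0.13054.
Under exogeneity, PAF = [P(Y=1) − p₀] / P(Y=1).
PAF = (0.13054 − 0.085) / 0.13054 ≈ 0.3489

PAF ≈ 0.349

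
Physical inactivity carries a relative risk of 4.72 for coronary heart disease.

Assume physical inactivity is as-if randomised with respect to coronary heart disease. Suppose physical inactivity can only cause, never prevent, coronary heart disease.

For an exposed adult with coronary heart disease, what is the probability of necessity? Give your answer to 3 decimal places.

PN ≈ 0.788

Under exogeneity and monotonicity, PN = (RR − 1) / RR = 1 − 1/RR.
PN = (4.72 − 1) / 4.72 = 3.72 / 4.72 ≈ 0.7881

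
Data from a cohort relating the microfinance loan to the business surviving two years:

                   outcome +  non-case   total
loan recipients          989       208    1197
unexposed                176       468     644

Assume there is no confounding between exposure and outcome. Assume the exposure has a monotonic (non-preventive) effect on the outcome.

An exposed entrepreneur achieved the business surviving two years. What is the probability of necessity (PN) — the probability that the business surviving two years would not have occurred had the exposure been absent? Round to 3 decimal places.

PN ≈ 0.669

p₁ = P(outcome | exposed) = 989/1197 = 0.82623
p₀ = P(outcome | unexposed) = 176/644 = 0.27329
Under exogeneity and monotonicity, PN = (p₁ − p₀) / p₁.
PN = (0.82623 − 0.27329) / 0.82623 = 0.55294 / 0.82623 ≈ 0.6692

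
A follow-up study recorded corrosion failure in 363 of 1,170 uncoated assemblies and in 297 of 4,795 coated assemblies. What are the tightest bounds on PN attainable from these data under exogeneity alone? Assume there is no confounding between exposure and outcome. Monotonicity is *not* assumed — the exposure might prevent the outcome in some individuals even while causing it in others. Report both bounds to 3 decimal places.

p₁ = P(outcome | exposed) = 363/1170 = 0.31026
p₀ = P(outcome | unexposed) = 297/4795 = 0.06194
Under exogeneity alone the bounds on PN are max{0,(p₁−p₀)/p₁} ≤ PN ≤ min{1,(1−p₀)/p₁}.
  lower = (p₁ − p₀)/p₁ = 0.24832 / 0.31026 ≈ 0.8004
  upper = min{1, (1 − p₀)/p₁} = 0.93806 / 0.31026 ≈ 3.0235 → capped at 1

0.800 ≤ PN ≤ 1.000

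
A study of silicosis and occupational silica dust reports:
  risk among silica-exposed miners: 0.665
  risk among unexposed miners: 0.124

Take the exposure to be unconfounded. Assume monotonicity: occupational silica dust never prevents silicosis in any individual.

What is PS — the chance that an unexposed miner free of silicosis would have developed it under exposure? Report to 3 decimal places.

PS ≈ 0.618

Let p₁ = 0.665, p₀ = 0.124.
Under exogeneity and monotonicity, PS = (p₁ − p₀) / (1 − p₀).
PS = (0.665 − 0.124) / (1 − 0.124) = 0.541 / 0.876 ≈ 0.6176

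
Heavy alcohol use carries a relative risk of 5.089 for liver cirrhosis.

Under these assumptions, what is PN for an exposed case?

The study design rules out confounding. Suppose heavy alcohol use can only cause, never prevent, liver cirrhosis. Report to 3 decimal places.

Under exogeneity and monotonicity, PN = (RR − 1) / RR = 1 − 1/RR.
PN = (5.089 − 1) / 5.089 = 4.089 / 5.089 ≈ 0.8035

PN ≈ 0.803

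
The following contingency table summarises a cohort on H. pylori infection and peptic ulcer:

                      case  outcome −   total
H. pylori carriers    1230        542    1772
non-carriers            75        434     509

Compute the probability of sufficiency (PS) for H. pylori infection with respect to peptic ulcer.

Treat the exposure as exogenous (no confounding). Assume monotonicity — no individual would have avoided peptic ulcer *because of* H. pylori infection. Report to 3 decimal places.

p₁ = P(outcome | exposed) = 1230/1772 = 0.69413
p₀ = P(outcome | unexposed) = 75/509 = 0.14735
Under exogeneity and monotonicity, PS = (p₁ − p₀)/(1 − p₀).
PS = (0.69413 − 0.14735) / 0.85265 ≈ 0.6413

PS ≈ 0.641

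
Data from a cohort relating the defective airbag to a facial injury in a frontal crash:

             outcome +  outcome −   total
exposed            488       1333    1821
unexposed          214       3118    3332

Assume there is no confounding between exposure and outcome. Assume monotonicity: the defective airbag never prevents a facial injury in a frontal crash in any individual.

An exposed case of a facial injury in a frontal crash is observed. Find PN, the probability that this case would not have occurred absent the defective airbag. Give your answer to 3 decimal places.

p₁ = P(outcome | exposed) = 488/1821 = 0.26798
p₀ = P(outcome | unexposed) = 214/3332 = 0.064226
Under exogeneity and monotonicity, PN = (p₁ − p₀)/p₁.
PN = (0.26798 − 0.064226) / 0.26798 ≈ 0.7603

PN ≈ 0.760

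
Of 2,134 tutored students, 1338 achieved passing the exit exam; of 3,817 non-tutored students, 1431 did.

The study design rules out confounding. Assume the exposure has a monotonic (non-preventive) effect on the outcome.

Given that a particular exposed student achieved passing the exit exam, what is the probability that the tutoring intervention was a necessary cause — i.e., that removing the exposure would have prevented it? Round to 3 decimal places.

PN ≈ 0.402

p₁ = P(outcome | exposed) = 1338/2134 = 0.62699
p₀ = P(outcome | unexposed) = 1431/3817 = 0.3749
Under exogeneity and monotonicity, PN = (p₁ − p₀) / p₁.
PN = (0.62699 − 0.3749) / 0.62699 = 0.25209 / 0.62699 ≈ 0.4021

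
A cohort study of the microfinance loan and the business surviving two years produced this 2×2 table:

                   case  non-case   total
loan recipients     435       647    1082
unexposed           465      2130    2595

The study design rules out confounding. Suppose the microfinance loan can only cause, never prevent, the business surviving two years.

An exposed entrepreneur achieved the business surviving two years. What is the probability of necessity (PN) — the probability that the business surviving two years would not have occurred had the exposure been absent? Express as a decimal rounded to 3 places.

p₁ = P(outcome | exposed) = 435/1082 = 0.40203
p₀ = P(outcome | unexposed) = 465/2595 = 0.17919
Under exogeneity and monotonicity, PN = (p₁ − p₀) / p₁.
PN = (0.40203 − 0.17919) / 0.40203 = 0.22284 / 0.40203 ≈ 0.5543

PN ≈ 0.554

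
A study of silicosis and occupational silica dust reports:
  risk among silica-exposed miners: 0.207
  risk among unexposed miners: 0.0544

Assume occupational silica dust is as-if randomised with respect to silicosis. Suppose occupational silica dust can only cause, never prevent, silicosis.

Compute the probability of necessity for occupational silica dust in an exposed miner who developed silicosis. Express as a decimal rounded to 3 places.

Let p₁ = 0.207, p₀ = 0.0544.
Under exogeneity and monotonicity, PN = (p₁ − p₀) / p₁.
PN = (0.207 − 0.0544) / 0.207 = 0.1526 / 0.207 ≈ 0.7372

PN ≈ 0.737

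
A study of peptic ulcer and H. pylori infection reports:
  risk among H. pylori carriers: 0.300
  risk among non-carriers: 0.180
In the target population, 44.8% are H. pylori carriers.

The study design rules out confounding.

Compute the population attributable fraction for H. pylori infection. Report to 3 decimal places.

Let p₁ = 0.3, p₀ = 0.18.
Overall risk P(Y=1) = π·p₁ + (1−π)·p₀ = 0.448×0.3 + 0.552×0.18 = 0.23376.
Under exogeneity, PAF = [P(Y=1) − p₀] / P(Y=1).
PAF = (0.23376 − 0.18) / 0.23376 ≈ 0.2300

PAF ≈ 0.230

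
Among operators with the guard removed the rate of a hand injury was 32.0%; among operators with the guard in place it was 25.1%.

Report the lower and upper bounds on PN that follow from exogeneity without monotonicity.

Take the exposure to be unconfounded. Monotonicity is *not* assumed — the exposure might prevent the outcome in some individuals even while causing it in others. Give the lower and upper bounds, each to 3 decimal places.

p₁ = 0.32, p₀ = 0.251.
Under exogeneity alone the bounds on PN are max{0,(p₁−p₀)/p₁} ≤ PN ≤ min{1,(1−p₀)/p₁}.
  lower = (p₁ − p₀)/p₁ = 0.069 / 0.32 ≈ 0.2156
  upper = min{1, (1 − p₀)/p₁} = 0.749 / 0.32 ≈ 2.3406 → capped at 1

0.216 ≤ PN ≤ 1.000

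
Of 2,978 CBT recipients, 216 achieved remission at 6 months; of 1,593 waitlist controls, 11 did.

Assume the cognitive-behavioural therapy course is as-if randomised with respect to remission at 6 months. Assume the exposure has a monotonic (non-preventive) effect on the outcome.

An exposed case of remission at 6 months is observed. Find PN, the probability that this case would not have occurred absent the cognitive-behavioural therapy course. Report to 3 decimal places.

PN ≈ 0.905

p₁ = P(outcome | exposed) = 216/2978 = 0.072532
p₀ = P(outcome | unexposed) = 11/1593 = 0.0069052
Under exogeneity and monotonicity, PN = (p₁ − p₀) / p₁.
PN = (0.072532 − 0.0069052) / 0.072532 = 0.065627 / 0.072532 ≈ 0.9048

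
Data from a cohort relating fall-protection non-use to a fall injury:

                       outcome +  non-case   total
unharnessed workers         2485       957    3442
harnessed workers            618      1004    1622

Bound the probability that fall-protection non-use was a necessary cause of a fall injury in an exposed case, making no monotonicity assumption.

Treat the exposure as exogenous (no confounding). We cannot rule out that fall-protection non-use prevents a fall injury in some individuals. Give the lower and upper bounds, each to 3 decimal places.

p₁ = P(outcome | exposed) = 2485/3442 = 0.72196
p₀ = P(outcome | unexposed) = 618/1622 = 0.38101
Under exogeneity alone the bounds on PN are max{0,(p₁−p₀)/p₁} ≤ PN ≤ min{1,(1−p₀)/p₁}.
  lower = (p₁ − p₀)/p₁ = 0.34095 / 0.72196 ≈ 0.4723
  upper = min{1, (1 − p₀)/p₁} = 0.61899 / 0.72196 ≈ 0.8574

0.472 ≤ PN ≤ 0.857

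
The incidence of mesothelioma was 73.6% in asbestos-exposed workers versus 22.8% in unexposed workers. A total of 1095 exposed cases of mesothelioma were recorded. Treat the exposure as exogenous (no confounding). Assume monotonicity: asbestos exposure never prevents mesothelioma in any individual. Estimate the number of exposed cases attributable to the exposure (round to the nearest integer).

p₁ = 0.736, p₀ = 0.228.
PN = (p₁ − p₀)/p₁ = (0.736 − 0.228) / 0.736 ≈ 0.69022.
Attributable cases ≈ PN × (exposed cases) = 0.69022 × 1095 ≈ 755.79.

about 756 cases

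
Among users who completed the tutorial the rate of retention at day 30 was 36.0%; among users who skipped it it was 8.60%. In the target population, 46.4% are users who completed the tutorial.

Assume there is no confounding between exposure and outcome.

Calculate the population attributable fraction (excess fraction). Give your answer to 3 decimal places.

p₁ = 0.36, p₀ = 0.086.
Overall risk P(Y=1) = π·p₁ + (1−π)·p₀ = 0.464×0.36 + 0.536×0.086 = 0.21314.
Under exogeneity, PAF = [P(Y=1) − p₀] / P(Y=1).
PAF = (0.21314 − 0.086) / 0.21314 ≈ 0.5965

PAF ≈ 0.597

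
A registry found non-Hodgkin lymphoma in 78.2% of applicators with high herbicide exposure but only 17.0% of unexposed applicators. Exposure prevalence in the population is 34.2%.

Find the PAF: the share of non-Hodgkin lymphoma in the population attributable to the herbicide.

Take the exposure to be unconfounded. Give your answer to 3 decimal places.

p₁ = 0.782, p₀ = 0.17.
Overall risk P(Y=1) = π·p₁ + (1−π)·p₀ = 0.342×0.782 + 0.658×0.17 = 0.3793.
Under exogeneity, PAF = [P(Y=1) − p₀] / P(Y=1).
PAF = (0.3793 − 0.17) / 0.3793 ≈ 0.5518

PAF ≈ 0.552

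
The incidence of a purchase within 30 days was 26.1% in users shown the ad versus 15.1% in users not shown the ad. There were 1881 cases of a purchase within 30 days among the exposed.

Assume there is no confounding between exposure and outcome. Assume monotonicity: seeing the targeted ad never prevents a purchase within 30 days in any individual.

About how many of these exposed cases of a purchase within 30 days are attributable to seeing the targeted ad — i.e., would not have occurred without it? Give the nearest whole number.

p₁ = 0.261, p₀ = 0.151.
PN = (p₁ − p₀)/p₁ = (0.261 − 0.151) / 0.261 ≈ 0.42146.
Attributable cases ≈ PN × (exposed cases) = 0.42146 × 1881 ≈ 792.76.

about 793 cases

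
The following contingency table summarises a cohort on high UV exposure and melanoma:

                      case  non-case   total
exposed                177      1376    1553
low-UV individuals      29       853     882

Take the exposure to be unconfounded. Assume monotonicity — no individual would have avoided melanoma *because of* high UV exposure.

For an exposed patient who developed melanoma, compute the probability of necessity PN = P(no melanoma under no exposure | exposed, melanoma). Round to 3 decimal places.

p₁ = P(outcome | exposed) = 177/1553 = 0.11397
p₀ = P(outcome | unexposed) = 29/882 = 0.03288
Under exogeneity and monotonicity, PN = (p₁ − p₀)/p₁.
PN = (0.11397 − 0.03288) / 0.11397 ≈ 0.7115

PN ≈ 0.712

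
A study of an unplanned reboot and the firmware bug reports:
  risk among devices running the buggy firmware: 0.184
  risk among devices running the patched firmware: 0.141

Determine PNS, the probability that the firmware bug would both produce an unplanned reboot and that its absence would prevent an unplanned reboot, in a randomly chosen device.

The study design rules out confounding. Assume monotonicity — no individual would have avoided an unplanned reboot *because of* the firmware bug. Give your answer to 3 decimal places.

Let p₁ = 0.184, p₀ = 0.141.
Under exogeneity and monotonicity, PNS = p₁ − p₀.
PNS = 0.184 − 0.141 = 0.043

PNS ≈ 0.043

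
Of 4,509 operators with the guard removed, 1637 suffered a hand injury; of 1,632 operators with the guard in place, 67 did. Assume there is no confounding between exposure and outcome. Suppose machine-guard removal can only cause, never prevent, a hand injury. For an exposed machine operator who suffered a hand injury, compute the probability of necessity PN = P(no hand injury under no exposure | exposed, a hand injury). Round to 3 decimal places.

PN ≈ 0.887

p₁ = P(outcome | exposed) = 1637/4509 = 0.36305
p₀ = P(outcome | unexposed) = 67/1632 = 0.041054
Under exogeneity and monotonicity, PN = (p₁ − p₀) / p₁.
PN = (0.36305 − 0.041054) / 0.36305 = 0.322 / 0.36305 ≈ 0.8869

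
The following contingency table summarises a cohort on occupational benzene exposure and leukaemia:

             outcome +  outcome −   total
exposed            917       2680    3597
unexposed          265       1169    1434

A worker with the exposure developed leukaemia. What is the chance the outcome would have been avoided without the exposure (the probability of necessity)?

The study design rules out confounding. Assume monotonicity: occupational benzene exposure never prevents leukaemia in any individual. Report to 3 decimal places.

PN ≈ 0.275

p₁ = P(outcome | exposed) = 917/3597 = 0.25493
p₀ = P(outcome | unexposed) = 265/1434 = 0.1848
Under exogeneity and monotonicity, PN = (p₁ − p₀) / p₁.
PN = (0.25493 − 0.1848) / 0.25493 = 0.070137 / 0.25493 ≈ 0.2751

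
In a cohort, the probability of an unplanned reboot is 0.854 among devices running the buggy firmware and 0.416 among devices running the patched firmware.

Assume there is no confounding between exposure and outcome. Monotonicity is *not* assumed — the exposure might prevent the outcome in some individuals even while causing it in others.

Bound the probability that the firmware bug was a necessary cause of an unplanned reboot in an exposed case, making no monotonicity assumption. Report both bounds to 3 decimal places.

Let p₁ = 0.854, p₀ = 0.416.
Under exogeneity alone the bounds on PN are max{0,(p₁−p₀)/p₁} ≤ PN ≤ min{1,(1−p₀)/p₁}.
  lower = (p₁ − p₀)/p₁ = 0.438 / 0.854 ≈ 0.5129
  upper = min{1, (1 − p₀)/p₁} = 0.584 / 0.854 ≈ 0.6838

0.513 ≤ PN ≤ 0.684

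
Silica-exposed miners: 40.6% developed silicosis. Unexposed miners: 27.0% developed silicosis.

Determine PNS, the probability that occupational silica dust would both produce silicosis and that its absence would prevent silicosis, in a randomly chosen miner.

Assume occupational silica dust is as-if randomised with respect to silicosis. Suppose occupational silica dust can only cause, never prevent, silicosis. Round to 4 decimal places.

PNS ≈ 0.1360

p₁ = 0.406, p₀ = 0.27.
Under exogeneity and monotonicity, PNS = p₁ − p₀.
PNS = 0.406 − 0.27 = 0.136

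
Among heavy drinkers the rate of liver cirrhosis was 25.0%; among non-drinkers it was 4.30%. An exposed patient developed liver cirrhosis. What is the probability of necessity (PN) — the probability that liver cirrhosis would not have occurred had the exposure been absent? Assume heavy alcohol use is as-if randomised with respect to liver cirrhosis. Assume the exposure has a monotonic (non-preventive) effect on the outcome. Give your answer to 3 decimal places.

PN ≈ 0.828

p₁ = 0.25, p₀ = 0.043.
Under exogeneity and monotonicity, PN = (p₁ − p₀) / p₁.
PN = (0.25 − 0.043) / 0.25 = 0.207 / 0.25 ≈ 0.8280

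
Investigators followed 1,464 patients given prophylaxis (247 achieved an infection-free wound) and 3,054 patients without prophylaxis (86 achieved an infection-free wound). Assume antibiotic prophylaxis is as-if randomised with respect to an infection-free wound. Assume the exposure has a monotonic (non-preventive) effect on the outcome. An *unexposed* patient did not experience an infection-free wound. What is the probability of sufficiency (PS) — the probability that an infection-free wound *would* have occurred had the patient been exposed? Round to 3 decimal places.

p₁ = P(outcome | exposed) = 247/1464 = 0.16872
p₀ = P(outcome | unexposed) = 86/3054 = 0.02816
Under exogeneity and monotonicity, PS = (p₁ − p₀) / (1 − p₀).
PS = (0.16872 − 0.02816) / (1 − 0.02816) = 0.14056 / 0.97184 ≈ 0.1446

PS ≈ 0.145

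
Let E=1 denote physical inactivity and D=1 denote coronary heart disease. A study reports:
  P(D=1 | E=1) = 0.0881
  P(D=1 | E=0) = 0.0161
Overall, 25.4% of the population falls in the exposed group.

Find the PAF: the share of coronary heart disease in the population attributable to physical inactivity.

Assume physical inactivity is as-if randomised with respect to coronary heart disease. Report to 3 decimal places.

Let p₁ = 0.0881, p₀ = 0.0161.
Overall risk P(Y=1) = π·p₁ + (1−π)·p₀ = 0.254×0.0881 + 0.746×0.0161 = 0.034388.
Under exogeneity, PAF = [P(Y=1) − p₀] / P(Y=1).
PAF = (0.034388 − 0.0161) / 0.034388 ≈ 0.5318

PAF ≈ 0.532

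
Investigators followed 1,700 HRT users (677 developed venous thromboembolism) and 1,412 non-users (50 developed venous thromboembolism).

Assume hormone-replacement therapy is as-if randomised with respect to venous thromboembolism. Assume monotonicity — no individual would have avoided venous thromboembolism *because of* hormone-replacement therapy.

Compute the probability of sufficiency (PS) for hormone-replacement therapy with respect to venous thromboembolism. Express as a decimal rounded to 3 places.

PS ≈ 0.376

p₁ = P(outcome | exposed) = 677/1700 = 0.39824
p₀ = P(outcome | unexposed) = 50/1412 = 0.035411
Under exogeneity and monotonicity, PS = (p₁ − p₀) / (1 − p₀).
PS = (0.39824 − 0.035411) / (1 − 0.035411) = 0.36282 / 0.96459 ≈ 0.3761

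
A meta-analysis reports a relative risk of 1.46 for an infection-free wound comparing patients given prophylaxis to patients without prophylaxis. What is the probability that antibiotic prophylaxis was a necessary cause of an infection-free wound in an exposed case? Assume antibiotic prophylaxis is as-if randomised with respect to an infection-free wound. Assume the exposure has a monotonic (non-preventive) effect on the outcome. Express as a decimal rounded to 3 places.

Under exogeneity and monotonicity, PN = (RR − 1) / RR = 1 − 1/RR.
PN = (1.46 − 1) / 1.46 = 0.46 / 1.46 ≈ 0.3151

PN ≈ 0.315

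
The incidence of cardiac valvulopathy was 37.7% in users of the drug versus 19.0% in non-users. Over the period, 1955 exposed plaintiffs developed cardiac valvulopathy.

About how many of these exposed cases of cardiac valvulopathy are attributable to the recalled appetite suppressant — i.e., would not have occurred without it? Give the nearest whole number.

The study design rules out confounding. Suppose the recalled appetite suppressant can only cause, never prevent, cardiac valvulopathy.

about 970 cases

p₁ = 0.377, p₀ = 0.19.
PN = (p₁ − p₀)/p₁ = (0.377 − 0.19) / 0.377 ≈ 0.49602.
Attributable cases ≈ PN × (exposed cases) = 0.49602 × 1955 ≈ 969.72.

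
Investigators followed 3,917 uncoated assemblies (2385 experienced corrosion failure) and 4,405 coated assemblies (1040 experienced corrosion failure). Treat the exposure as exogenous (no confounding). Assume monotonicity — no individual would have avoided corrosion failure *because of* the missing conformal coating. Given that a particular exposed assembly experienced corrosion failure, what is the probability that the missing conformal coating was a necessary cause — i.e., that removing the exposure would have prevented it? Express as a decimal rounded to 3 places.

p₁ = P(outcome | exposed) = 2385/3917 = 0.60888
p₀ = P(outcome | unexposed) = 1040/4405 = 0.2361
Under exogeneity and monotonicity, PN = (p₁ − p₀) / p₁.
PN = (0.60888 − 0.2361) / 0.60888 = 0.37279 / 0.60888 ≈ 0.6122

PN ≈ 0.612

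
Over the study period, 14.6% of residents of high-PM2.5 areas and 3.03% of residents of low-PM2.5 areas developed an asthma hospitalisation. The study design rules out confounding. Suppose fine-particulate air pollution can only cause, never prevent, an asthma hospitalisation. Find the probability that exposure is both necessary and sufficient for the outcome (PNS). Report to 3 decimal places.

p₁ = 0.146, p₀ = 0.0303.
Under exogeneity and monotonicity, PNS = p₁ − p₀.
PNS = 0.146 − 0.0303 = 0.1157

PNS ≈ 0.116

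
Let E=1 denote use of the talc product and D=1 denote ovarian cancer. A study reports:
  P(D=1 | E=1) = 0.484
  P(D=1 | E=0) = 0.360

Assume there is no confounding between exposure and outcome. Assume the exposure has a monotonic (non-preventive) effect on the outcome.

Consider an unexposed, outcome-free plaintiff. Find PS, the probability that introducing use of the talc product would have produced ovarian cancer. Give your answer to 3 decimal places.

PS ≈ 0.194

Let p₁ = 0.484, p₀ = 0.36.
Under exogeneity and monotonicity, PS = (p₁ − p₀) / (1 − p₀).
PS = (0.484 − 0.36) / (1 − 0.36) = 0.124 / 0.64 ≈ 0.1938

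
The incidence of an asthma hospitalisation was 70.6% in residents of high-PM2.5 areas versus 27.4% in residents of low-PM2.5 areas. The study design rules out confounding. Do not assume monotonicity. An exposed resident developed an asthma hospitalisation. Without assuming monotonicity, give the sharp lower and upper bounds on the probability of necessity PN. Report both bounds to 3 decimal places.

0.612 ≤ PN ≤ 1.000

p₁ = 0.706, p₀ = 0.274.
Under exogeneity alone the bounds on PN are max{0,(p₁−p₀)/p₁} ≤ PN ≤ min{1,(1−p₀)/p₁}.
  lower = (p₁ − p₀)/p₁ = 0.432 / 0.706 ≈ 0.6119
  upper = min{1, (1 − p₀)/p₁} = 0.726 / 0.706 ≈ 1.0283 → capped at 1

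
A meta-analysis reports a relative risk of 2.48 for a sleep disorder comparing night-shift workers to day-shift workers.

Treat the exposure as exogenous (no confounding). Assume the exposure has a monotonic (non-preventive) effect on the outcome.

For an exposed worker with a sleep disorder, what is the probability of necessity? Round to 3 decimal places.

PN ≈ 0.597

Under exogeneity and monotonicity, PN = (RR − 1) / RR = 1 − 1/RR.
PN = (2.48 − 1) / 2.48 = 1.48 / 2.48 ≈ 0.5968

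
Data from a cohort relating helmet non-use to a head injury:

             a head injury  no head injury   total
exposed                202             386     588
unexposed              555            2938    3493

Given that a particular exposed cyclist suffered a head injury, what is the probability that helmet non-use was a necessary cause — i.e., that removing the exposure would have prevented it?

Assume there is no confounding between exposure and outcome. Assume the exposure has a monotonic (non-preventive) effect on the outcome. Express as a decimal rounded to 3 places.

p₁ = P(outcome | exposed) = 202/588 = 0.34354
p₀ = P(outcome | unexposed) = 555/3493 = 0.15889
Under exogeneity and monotonicity, PN = (p₁ − p₀) / p₁.
PN = (0.34354 − 0.15889) / 0.34354 = 0.18465 / 0.34354 ≈ 0.5375

PN ≈ 0.537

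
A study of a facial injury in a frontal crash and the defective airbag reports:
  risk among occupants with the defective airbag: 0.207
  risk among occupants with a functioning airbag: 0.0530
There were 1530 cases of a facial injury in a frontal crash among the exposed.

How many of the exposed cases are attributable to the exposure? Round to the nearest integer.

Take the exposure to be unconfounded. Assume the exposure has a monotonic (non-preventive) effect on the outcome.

about 1138 cases

Let p₁ = 0.207, p₀ = 0.053.
PN = (p₁ − p₀)/p₁ = (0.207 − 0.053) / 0.207 ≈ 0.74396.
Attributable cases ≈ PN × (exposed cases) = 0.74396 × 1530 ≈ 1138.26.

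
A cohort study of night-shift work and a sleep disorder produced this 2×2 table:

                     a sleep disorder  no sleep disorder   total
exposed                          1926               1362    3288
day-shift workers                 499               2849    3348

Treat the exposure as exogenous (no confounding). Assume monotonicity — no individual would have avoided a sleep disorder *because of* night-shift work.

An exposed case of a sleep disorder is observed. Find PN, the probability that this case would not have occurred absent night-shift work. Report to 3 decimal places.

PN ≈ 0.746

p₁ = P(outcome | exposed) = 1926/3288 = 0.58577
p₀ = P(outcome | unexposed) = 499/3348 = 0.14904
Under exogeneity and monotonicity, PN = (p₁ − p₀)/p₁.
PN = (0.58577 − 0.14904) / 0.58577 ≈ 0.7456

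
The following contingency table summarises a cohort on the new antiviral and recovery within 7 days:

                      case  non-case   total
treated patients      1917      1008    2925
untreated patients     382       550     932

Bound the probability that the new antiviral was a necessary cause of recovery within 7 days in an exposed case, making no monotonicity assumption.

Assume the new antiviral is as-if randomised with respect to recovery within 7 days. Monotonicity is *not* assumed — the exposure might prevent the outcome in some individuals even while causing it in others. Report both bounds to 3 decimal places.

p₁ = P(outcome | exposed) = 1917/2925 = 0.65538
p₀ = P(outcome | unexposed) = 382/932 = 0.40987
Under exogeneity alone the bounds on PN are max{0,(p₁−p₀)/p₁} ≤ PN ≤ min{1,(1−p₀)/p₁}.
  lower = (p₁ − p₀)/p₁ = 0.24551 / 0.65538 ≈ 0.3746
  upper = min{1, (1 − p₀)/p₁} = 0.59013 / 0.65538 ≈ 0.9004

0.375 ≤ PN ≤ 0.900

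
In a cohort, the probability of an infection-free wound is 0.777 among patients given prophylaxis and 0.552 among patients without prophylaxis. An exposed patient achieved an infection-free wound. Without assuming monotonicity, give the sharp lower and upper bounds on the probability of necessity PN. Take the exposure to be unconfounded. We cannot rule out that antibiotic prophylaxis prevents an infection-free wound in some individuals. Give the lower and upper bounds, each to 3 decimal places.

Let p₁ = 0.777, p₀ = 0.552.
Under exogeneity alone the bounds on PN are max{0,(p₁−p₀)/p₁} ≤ PN ≤ min{1,(1−p₀)/p₁}.
  lower = (p₁ − p₀)/p₁ = 0.225 / 0.777 ≈ 0.2896
  upper = min{1, (1 − p₀)/p₁} = 0.448 / 0.777 ≈ 0.5766

0.290 ≤ PN ≤ 0.577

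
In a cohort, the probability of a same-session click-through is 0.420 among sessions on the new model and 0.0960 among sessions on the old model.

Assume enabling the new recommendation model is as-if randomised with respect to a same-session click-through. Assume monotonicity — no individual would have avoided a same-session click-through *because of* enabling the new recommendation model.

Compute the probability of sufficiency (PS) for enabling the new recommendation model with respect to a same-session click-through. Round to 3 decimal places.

Let p₁ = 0.42, p₀ = 0.096.
Under exogeneity and monotonicity, PS = (p₁ − p₀) / (1 − p₀).
PS = (0.42 − 0.096) / (1 − 0.096) = 0.324 / 0.904 ≈ 0.3584

PS ≈ 0.358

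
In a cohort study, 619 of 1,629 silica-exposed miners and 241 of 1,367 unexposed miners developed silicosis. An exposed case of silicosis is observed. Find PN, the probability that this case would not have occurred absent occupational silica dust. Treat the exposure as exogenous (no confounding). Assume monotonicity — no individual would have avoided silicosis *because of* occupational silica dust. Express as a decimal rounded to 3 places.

p₁ = P(outcome | exposed) = 619/1629 = 0.37999
p₀ = P(outcome | unexposed) = 241/1367 = 0.1763
Under exogeneity and monotonicity, PN = (p₁ − p₀) / p₁.
PN = (0.37999 − 0.1763) / 0.37999 = 0.20369 / 0.37999 ≈ 0.5360

PN ≈ 0.536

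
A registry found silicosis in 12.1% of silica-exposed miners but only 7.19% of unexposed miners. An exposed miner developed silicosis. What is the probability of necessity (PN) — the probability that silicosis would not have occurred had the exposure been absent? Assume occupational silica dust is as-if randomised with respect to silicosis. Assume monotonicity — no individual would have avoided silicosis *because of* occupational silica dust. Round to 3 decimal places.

PN ≈ 0.406

p₁ = 0.121, p₀ = 0.0719.
Under exogeneity and monotonicity, PN = (p₁ − p₀) / p₁.
PN = (0.121 − 0.0719) / 0.121 = 0.0491 / 0.121 ≈ 0.4058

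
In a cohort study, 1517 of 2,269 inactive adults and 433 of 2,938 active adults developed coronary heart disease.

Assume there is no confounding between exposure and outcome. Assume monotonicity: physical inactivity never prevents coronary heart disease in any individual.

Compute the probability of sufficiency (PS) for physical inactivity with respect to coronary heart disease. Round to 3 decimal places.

p₁ = P(outcome | exposed) = 1517/2269 = 0.66858
p₀ = P(outcome | unexposed) = 433/2938 = 0.14738
Under exogeneity and monotonicity, PS = (p₁ − p₀) / (1 − p₀).
PS = (0.66858 − 0.14738) / (1 − 0.14738) = 0.5212 / 0.85262 ≈ 0.6113

PS ≈ 0.611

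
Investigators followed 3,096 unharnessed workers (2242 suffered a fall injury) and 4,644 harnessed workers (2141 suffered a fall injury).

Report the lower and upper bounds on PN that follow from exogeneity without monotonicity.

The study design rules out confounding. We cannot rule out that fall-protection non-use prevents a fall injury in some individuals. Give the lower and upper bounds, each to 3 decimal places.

0.363 ≤ PN ≤ 0.744

p₁ = P(outcome | exposed) = 2242/3096 = 0.72416
p₀ = P(outcome | unexposed) = 2141/4644 = 0.46102
Under exogeneity alone the bounds on PN are max{0,(p₁−p₀)/p₁} ≤ PN ≤ min{1,(1−p₀)/p₁}.
  lower = (p₁ − p₀)/p₁ = 0.26314 / 0.72416 ≈ 0.3634
  upper = min{1, (1 − p₀)/p₁} = 0.53898 / 0.72416 ≈ 0.7443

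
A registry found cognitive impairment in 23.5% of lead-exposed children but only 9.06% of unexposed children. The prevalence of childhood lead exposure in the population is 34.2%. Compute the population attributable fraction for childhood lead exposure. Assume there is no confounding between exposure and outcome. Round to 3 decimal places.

PAF ≈ 0.353

p₁ = 0.235, p₀ = 0.0906.
Overall risk P(Y=1) = π·p₁ + (1−π)·p₀ = 0.342×0.235 + 0.658×0.0906 = 0.13998.
Under exogeneity, PAF = [P(Y=1) − p₀] / P(Y=1).
PAF = (0.13998 − 0.0906) / 0.13998 ≈ 0.3528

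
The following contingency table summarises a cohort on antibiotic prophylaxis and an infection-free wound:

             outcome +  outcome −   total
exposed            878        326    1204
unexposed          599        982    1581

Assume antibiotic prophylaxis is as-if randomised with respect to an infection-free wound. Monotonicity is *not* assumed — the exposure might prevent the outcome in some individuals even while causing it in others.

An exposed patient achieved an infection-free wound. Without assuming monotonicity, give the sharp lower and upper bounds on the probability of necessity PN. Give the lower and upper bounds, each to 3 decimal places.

p₁ = P(outcome | exposed) = 878/1204 = 0.72924
p₀ = P(outcome | unexposed) = 599/1581 = 0.37887
Under exogeneity alone the bounds on PN are max{0,(p₁−p₀)/p₁} ≤ PN ≤ min{1,(1−p₀)/p₁}.
  lower = (p₁ − p₀)/p₁ = 0.35036 / 0.72924 ≈ 0.4805
  upper = min{1, (1 − p₀)/p₁} = 0.62113 / 0.72924 ≈ 0.8517

0.480 ≤ PN ≤ 0.852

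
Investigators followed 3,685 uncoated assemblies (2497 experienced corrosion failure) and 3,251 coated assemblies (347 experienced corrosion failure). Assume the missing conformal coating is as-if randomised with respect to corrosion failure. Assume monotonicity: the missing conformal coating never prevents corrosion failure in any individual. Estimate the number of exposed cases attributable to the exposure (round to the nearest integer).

about 2104 cases

p₁ = P(outcome | exposed) = 2497/3685 = 0.67761
p₀ = P(outcome | unexposed) = 347/3251 = 0.10674
PN = (p₁ − p₀)/p₁ = (0.67761 − 0.10674) / 0.67761 ≈ 0.84248.
Attributable cases ≈ PN × (exposed cases) = 0.84248 × 2497 ≈ 2103.68.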